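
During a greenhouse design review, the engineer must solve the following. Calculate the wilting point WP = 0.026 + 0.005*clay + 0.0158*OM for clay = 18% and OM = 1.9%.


WP = 0.026 + 0.005*18 + 0.0158*1.9
   = 0.026 + 0.0900 + 0.0300
   = 0.1460


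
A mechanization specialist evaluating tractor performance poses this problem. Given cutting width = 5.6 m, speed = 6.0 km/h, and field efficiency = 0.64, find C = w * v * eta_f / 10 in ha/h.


C = w * v * eta_f / 10
  = 5.6 * 6.0 * 0.64 / 10
  = 21.50 / 10
  = 2.15 ha/h


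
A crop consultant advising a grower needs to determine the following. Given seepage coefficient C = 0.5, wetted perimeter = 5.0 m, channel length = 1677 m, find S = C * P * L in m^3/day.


S = C * P * L
  = 0.5 * 5.0 * 1677
  = 4192.50 m^3/day


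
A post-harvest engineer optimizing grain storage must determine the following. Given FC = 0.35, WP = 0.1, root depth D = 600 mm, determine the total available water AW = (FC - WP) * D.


AW = (FC - WP) * D
   = (0.35 - 0.1) * 600
   = 0.25 * 600
   = 150 mm


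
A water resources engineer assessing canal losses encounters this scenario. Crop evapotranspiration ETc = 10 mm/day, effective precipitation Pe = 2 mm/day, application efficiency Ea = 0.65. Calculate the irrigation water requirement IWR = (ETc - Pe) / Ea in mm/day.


IWR = (ETc - Pe) / Ea
    = (10 - 2) / 0.65
    = 8 / 0.65
    = 12.31 mm/day


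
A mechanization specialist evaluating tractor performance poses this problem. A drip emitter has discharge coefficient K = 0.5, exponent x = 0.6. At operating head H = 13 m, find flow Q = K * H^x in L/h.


Q = K * H^x
  = 0.5 * 13^0.6
  = 0.5 * 4.6598
  = 2.33 L/h


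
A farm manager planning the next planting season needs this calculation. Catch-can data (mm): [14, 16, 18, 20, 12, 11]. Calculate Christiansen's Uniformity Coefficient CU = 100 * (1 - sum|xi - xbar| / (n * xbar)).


xbar = 91 / 6 = 15.167
sum|xi - xbar| = 17
CU = 100 * (1 - 17 / (6 * 15.167))
   = 100 * (1 - 0.1868)
   = 81.32%


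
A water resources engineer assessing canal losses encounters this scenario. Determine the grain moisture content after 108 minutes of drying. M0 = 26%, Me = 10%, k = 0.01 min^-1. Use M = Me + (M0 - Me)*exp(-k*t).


M = Me + (M0 - Me) * e^(-k*t)
  = 10 + (26 - 10) * e^(-0.01*108)
  = 10 + 16 * e^(-1.080)
  = 10 + 16 * 0.33960
  = 10 + 5.4335
  = 15.43%


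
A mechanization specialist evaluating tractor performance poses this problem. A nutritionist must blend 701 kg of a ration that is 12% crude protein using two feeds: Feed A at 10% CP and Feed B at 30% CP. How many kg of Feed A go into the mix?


parts_A = CP_b - target = 30 - 12 = 18
parts_B = target - CP_a = 12 - 10 = 2
total_parts = 18 + 2 = 20
Feed A = 701 * 18 / 20 = 630.90 kg
Feed B = 701 * 2 / 20 = 70.10 kg

630.90 kg


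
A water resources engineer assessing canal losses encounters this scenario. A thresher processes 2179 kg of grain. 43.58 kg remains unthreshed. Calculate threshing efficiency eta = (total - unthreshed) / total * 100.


eta = (total - unthreshed) / total * 100
    = (2179 - 43.58) / 2179 * 100
    = 2135.42 / 2179 * 100
    = 98%


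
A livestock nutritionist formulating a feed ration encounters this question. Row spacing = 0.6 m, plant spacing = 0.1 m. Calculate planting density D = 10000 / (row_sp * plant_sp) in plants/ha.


D = 10000 / (row_sp * plant_sp)
  = 10000 / (0.6 * 0.1)
  = 10000 / 0.0600
  = 166666.67 plants/ha


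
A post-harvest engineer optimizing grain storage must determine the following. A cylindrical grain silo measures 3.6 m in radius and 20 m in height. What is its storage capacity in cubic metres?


V = pi * r^2 * h
  = pi * 3.6^2 * 20
  = pi * 12.96 * 20
  = 814.30 m^3


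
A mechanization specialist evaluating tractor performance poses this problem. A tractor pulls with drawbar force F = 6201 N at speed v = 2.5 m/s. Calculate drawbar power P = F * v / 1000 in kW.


P = F * v / 1000
  = 6201 * 2.5 / 1000
  = 15502.50 / 1000
  = 15.50 kW


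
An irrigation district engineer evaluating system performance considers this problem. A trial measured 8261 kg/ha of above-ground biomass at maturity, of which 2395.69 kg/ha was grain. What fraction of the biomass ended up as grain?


HI = grain_yield / biomass
   = 2395.69 / 8261
   = 0.29


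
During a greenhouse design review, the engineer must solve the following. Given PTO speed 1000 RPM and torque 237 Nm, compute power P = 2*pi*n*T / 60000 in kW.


P = 2*pi*n*T / 60000
  = 2*pi * 1000 * 237 / 60000
  = 1489114.92 / 60000
  = 24.82 kW


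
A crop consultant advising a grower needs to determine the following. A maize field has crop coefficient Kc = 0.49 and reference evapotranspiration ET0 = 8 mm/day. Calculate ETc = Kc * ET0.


ETc = Kc * ET0
    = 0.49 * 8
    = 3.92 mm/day


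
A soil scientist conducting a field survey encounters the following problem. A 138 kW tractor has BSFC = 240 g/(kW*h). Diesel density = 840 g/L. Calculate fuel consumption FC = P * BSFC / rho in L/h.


FC = P * BSFC / rho_fuel
   = 138 * 240 / 840
   = 33120 / 840
   = 39.43 L/h


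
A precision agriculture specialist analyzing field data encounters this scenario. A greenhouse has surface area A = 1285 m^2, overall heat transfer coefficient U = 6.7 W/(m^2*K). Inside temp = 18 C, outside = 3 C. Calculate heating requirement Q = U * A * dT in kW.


dT = 18 - (3) = 15 K
Q = U * A * dT
  = 6.7 * 1285 * 15
  = 129142.50 W = 129.14 kW


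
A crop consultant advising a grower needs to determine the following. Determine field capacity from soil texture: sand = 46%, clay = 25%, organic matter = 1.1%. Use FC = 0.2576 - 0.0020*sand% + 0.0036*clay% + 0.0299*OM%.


FC = 0.2576 - 0.0020*46 + 0.0036*25 + 0.0299*1.1
   = 0.2576 - 0.0920 + 0.0900 + 0.0329
   = 0.2885


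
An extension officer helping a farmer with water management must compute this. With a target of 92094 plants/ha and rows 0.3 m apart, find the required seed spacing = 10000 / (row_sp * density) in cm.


spacing = 10000 / (row_sp * density)
        = 10000 / (0.3 * 92094)
        = 10000 / 27628.20
        = 0.36195 m = 36.19 cm


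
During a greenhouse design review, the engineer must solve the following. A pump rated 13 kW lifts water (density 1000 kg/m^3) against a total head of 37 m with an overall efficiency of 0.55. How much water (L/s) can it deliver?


Q = (P * 1000 * eta) / (rho * g * H)
  = (13 * 1000 * 0.55) / (1000 * 9.81 * 37)
  = 7150 / 362970
  = 0.01970 m^3/s = 19.70 L/s


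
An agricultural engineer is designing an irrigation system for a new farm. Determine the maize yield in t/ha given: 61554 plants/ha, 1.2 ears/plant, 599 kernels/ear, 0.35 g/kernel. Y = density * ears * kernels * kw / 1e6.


Y = density * ears * kernels * kw
  = 61554 * 1.2 * 599 * 0.35 g/ha
  = 15485755.32 g/ha
  = 15485.76 kg/ha = 15.49 t/ha


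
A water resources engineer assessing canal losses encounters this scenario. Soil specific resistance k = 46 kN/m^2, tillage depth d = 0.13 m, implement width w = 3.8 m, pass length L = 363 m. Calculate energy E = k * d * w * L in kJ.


E = k * d * w * L
  = 46 * 0.13 * 3.8 * 363
  = 8248.81 kJ


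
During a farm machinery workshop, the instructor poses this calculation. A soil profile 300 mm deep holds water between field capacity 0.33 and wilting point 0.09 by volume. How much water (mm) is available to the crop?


AW = (FC - WP) * D
   = (0.33 - 0.09) * 300
   = 0.24 * 300
   = 72 mm


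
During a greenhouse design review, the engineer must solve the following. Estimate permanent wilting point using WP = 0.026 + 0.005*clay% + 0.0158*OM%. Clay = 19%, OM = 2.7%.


WP = 0.026 + 0.005*19 + 0.0158*2.7
   = 0.026 + 0.0950 + 0.0427
   = 0.1637


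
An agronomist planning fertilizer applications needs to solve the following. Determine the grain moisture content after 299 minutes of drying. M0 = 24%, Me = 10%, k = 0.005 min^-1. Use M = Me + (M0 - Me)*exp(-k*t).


M = Me + (M0 - Me) * e^(-k*t)
  = 10 + (24 - 10) * e^(-0.005*299)
  = 10 + 14 * e^(-1.495)
  = 10 + 14 * 0.22425
  = 10 + 3.1395
  = 13.14%


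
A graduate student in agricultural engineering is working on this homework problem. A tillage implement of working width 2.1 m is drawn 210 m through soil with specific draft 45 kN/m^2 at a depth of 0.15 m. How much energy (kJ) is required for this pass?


E = k * d * w * L
  = 45 * 0.15 * 2.1 * 210
  = 2976.75 kJ


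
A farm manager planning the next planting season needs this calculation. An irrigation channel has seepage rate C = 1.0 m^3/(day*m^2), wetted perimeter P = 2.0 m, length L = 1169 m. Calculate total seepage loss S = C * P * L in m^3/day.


S = C * P * L
  = 1.0 * 2.0 * 1169
  = 2338 m^3/day


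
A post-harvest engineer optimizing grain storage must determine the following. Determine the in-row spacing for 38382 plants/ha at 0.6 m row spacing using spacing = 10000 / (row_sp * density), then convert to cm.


spacing = 10000 / (row_sp * density)
        = 10000 / (0.6 * 38382)
        = 10000 / 23029.20
        = 0.43423 m = 43.42 cm


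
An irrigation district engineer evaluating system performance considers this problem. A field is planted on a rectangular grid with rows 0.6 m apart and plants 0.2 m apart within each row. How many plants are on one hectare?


D = 10000 / (row_sp * plant_sp)
  = 10000 / (0.6 * 0.2)
  = 10000 / 0.1200
  = 83333.33 plants/ha


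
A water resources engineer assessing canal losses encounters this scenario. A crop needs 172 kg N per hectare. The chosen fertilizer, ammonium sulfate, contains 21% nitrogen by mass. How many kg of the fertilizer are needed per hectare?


Rate = N_required / (N_content / 100)
     = 172 / (21 / 100)
     = 172 / 0.21
     = 819.05 kg/ha


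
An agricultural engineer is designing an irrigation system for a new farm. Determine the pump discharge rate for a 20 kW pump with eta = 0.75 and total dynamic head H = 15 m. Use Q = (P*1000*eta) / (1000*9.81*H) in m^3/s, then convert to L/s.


Q = (P * 1000 * eta) / (rho * g * H)
  = (20 * 1000 * 0.75) / (1000 * 9.81 * 15)
  = 15000 / 147150
  = 0.10194 m^3/s = 101.94 L/s


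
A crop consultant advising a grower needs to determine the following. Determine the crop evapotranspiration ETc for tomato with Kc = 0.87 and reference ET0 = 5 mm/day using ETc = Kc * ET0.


ETc = Kc * ET0
    = 0.87 * 5
    = 4.35 mm/day


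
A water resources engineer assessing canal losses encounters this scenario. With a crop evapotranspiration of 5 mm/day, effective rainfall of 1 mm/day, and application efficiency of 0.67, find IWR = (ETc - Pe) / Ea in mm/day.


IWR = (ETc - Pe) / Ea
    = (5 - 1) / 0.67
    = 4 / 0.67
    = 5.97 mm/day


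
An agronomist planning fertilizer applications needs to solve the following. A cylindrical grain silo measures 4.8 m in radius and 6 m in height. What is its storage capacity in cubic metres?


V = pi * r^2 * h
  = pi * 4.8^2 * 6
  = pi * 23.04 * 6
  = 434.29 m^3


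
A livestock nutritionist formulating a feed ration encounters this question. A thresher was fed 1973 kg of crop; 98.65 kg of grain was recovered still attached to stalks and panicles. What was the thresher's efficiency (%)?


eta = (total - unthreshed) / total * 100
    = (1973 - 98.65) / 1973 * 100
    = 1874.35 / 1973 * 100
    = 95%


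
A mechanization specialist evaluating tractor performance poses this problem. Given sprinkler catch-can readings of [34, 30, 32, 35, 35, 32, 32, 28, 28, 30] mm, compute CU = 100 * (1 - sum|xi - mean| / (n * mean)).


xbar = 316 / 10 = 31.600
sum|xi - xbar| = 20.800
CU = 100 * (1 - 20.800 / (10 * 31.600))
   = 100 * (1 - 0.0658)
   = 93.42%


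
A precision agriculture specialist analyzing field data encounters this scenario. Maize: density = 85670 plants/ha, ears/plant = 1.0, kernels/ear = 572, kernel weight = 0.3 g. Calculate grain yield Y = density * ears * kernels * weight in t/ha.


Y = density * ears * kernels * kw
  = 85670 * 1.0 * 572 * 0.3 g/ha
  = 14700972 g/ha
  = 14700.97 kg/ha = 14.70 t/ha


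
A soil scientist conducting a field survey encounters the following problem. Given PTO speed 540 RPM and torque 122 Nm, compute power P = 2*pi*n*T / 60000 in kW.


P = 2*pi*n*T / 60000
  = 2*pi * 540 * 122 / 60000
  = 413936.25 / 60000
  = 6.90 kW


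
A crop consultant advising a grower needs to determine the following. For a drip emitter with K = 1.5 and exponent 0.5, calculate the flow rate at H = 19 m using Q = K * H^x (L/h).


Q = K * H^x
  = 1.5 * 19^0.5
  = 1.5 * 4.3589
  = 6.54 L/h


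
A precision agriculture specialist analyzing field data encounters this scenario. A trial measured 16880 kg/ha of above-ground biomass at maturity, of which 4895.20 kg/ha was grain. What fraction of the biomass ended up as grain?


HI = grain_yield / biomass
   = 4895.20 / 16880
   = 0.29


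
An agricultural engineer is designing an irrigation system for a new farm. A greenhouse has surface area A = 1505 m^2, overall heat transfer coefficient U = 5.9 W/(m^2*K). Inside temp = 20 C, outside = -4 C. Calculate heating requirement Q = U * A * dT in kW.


dT = 20 - (-4) = 24 K
Q = U * A * dT
  = 5.9 * 1505 * 24
  = 213108 W = 213.11 kW


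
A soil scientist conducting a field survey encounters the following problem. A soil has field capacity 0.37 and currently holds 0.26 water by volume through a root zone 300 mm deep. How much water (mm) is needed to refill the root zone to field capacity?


SMD = (FC - theta) * D
    = (0.37 - 0.26) * 300
    = 0.110 * 300
    = 33 mm


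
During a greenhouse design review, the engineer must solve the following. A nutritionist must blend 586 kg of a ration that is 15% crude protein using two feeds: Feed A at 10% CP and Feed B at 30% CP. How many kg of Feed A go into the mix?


parts_A = CP_b - target = 30 - 15 = 15
parts_B = target - CP_a = 15 - 10 = 5
total_parts = 15 + 5 = 20
Feed A = 586 * 15 / 20 = 439.50 kg
Feed B = 586 * 5 / 20 = 146.50 kg

439.50 kg


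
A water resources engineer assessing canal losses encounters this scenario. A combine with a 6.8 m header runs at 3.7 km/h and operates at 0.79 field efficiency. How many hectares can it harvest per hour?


C = w * v * eta_f / 10
  = 6.8 * 3.7 * 0.79 / 10
  = 19.88 / 10
  = 1.99 ha/h


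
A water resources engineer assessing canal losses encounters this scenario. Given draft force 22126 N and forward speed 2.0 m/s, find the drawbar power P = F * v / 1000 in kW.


P = F * v / 1000
  = 22126 * 2.0 / 1000
  = 44252 / 1000
  = 44.25 kW


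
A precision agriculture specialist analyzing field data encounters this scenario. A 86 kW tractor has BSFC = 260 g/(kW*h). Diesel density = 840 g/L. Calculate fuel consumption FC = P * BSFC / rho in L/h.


FC = P * BSFC / rho_fuel
   = 86 * 260 / 840
   = 22360 / 840
   = 26.62 L/h


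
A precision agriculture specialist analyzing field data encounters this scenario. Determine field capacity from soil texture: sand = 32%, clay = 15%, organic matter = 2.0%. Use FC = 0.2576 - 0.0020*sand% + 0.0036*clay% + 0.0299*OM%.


FC = 0.2576 - 0.0020*32 + 0.0036*15 + 0.0299*2.0
   = 0.2576 - 0.0640 + 0.0540 + 0.0598
   = 0.3074


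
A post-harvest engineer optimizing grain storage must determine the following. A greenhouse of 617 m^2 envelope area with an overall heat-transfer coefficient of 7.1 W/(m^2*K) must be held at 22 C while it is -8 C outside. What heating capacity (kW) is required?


dT = 22 - (-8) = 30 K
Q = U * A * dT
  = 7.1 * 617 * 30
  = 131421 W = 131.42 kW


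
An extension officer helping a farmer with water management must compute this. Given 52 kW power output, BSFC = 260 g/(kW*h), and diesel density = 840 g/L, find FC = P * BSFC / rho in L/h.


FC = P * BSFC / rho_fuel
   = 52 * 260 / 840
   = 13520 / 840
   = 16.10 L/h


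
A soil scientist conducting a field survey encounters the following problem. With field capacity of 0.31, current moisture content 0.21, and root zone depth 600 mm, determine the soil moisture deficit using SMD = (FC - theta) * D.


SMD = (FC - theta) * D
    = (0.31 - 0.21) * 600
    = 0.100 * 600
    = 60 mm


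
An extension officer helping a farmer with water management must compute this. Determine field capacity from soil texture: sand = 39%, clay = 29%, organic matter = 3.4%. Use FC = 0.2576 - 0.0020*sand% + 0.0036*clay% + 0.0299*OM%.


FC = 0.2576 - 0.0020*39 + 0.0036*29 + 0.0299*3.4
   = 0.2576 - 0.0780 + 0.1044 + 0.1017
   = 0.3857


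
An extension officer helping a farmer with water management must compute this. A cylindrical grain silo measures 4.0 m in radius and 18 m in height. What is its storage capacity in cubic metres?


V = pi * r^2 * h
  = pi * 4.0^2 * 18
  = pi * 16 * 18
  = 904.78 m^3


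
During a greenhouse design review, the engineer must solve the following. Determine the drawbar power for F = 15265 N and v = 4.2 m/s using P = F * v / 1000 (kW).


P = F * v / 1000
  = 15265 * 4.2 / 1000
  = 64113 / 1000
  = 64.11 kW


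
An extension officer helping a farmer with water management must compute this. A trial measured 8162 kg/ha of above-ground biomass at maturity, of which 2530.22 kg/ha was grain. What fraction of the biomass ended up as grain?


HI = grain_yield / biomass
   = 2530.22 / 8162
   = 0.31


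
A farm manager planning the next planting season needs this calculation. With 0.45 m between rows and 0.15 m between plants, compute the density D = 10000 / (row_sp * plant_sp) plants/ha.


D = 10000 / (row_sp * plant_sp)
  = 10000 / (0.45 * 0.15)
  = 10000 / 0.0675
  = 148148.15 plants/ha


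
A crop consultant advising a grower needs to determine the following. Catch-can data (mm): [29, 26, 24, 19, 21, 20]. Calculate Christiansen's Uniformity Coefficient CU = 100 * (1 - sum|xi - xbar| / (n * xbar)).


xbar = 139 / 6 = 23.167
sum|xi - xbar| = 19
CU = 100 * (1 - 19 / (6 * 23.167))
   = 100 * (1 - 0.1367)
   = 86.33%


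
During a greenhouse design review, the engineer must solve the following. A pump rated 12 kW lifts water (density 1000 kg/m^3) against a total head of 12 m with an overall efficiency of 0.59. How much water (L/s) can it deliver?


Q = (P * 1000 * eta) / (rho * g * H)
  = (12 * 1000 * 0.59) / (1000 * 9.81 * 12)
  = 7080 / 117720
  = 0.06014 m^3/s = 60.14 L/s


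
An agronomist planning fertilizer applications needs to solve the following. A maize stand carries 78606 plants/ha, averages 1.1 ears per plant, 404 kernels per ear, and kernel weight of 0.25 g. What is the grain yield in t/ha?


Y = density * ears * kernels * kw
  = 78606 * 1.1 * 404 * 0.25 g/ha
  = 8733126.60 g/ha
  = 8733.13 kg/ha = 8.73 t/ha


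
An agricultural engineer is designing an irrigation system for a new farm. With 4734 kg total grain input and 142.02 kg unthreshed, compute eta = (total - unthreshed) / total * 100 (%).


eta = (total - unthreshed) / total * 100
    = (4734 - 142.02) / 4734 * 100
    = 4591.98 / 4734 * 100
    = 97%


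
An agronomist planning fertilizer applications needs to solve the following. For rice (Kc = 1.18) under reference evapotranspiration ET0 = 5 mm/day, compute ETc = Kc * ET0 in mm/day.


ETc = Kc * ET0
    = 1.18 * 5
    = 5.90 mm/day


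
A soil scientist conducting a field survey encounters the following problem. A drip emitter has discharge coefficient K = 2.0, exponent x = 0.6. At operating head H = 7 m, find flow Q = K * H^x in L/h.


Q = K * H^x
  = 2.0 * 7^0.6
  = 2.0 * 3.2141
  = 6.43 L/h


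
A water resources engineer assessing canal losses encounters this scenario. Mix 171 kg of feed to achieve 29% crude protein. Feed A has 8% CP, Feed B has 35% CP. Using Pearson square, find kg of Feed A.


parts_A = CP_b - target = 35 - 29 = 6
parts_B = target - CP_a = 29 - 8 = 21
total_parts = 6 + 21 = 27
Feed A = 171 * 6 / 27 = 38 kg
Feed B = 171 * 21 / 27 = 133 kg

38 kg


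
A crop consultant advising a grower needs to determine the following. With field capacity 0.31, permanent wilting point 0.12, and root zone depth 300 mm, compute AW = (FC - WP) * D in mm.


AW = (FC - WP) * D
   = (0.31 - 0.12) * 300
   = 0.19 * 300
   = 57 mm


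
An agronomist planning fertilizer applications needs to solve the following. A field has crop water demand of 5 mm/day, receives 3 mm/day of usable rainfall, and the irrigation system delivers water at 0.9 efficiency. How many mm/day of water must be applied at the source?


IWR = (ETc - Pe) / Ea
    = (5 - 3) / 0.9
    = 2 / 0.9
    = 2.22 mm/day


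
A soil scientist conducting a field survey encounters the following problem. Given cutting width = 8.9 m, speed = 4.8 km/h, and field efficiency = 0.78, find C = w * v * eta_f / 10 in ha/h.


C = w * v * eta_f / 10
  = 8.9 * 4.8 * 0.78 / 10
  = 33.32 / 10
  = 3.33 ha/h


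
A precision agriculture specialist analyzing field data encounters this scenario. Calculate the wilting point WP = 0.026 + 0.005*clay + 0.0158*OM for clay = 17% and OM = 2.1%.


WP = 0.026 + 0.005*17 + 0.0158*2.1
   = 0.026 + 0.0850 + 0.0332
   = 0.1442


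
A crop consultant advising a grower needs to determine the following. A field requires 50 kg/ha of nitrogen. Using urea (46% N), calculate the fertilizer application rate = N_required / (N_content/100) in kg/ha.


Rate = N_required / (N_content / 100)
     = 50 / (46 / 100)
     = 50 / 0.46
     = 108.70 kg/ha


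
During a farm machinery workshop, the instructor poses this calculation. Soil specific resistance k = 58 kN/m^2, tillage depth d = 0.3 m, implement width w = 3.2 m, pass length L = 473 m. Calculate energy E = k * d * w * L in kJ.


E = k * d * w * L
  = 58 * 0.3 * 3.2 * 473
  = 26336.64 kJ


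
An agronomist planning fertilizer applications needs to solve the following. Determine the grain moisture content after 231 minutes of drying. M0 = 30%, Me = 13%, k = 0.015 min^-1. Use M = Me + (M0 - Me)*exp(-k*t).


M = Me + (M0 - Me) * e^(-k*t)
  = 13 + (30 - 13) * e^(-0.015*231)
  = 13 + 17 * e^(-3.465)
  = 13 + 17 * 0.03127
  = 13 + 0.5316
  = 13.53%


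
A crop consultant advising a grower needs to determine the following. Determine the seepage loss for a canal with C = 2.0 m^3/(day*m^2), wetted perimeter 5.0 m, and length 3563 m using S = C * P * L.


S = C * P * L
  = 2.0 * 5.0 * 3563
  = 35630 m^3/day


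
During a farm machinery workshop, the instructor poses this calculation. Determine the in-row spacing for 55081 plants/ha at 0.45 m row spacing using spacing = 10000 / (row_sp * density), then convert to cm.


spacing = 10000 / (row_sp * density)
        = 10000 / (0.45 * 55081)
        = 10000 / 24786.45
        = 0.40345 m = 40.34 cm


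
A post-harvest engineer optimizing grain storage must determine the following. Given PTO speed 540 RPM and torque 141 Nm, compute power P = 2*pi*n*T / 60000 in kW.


P = 2*pi*n*T / 60000
  = 2*pi * 540 * 141 / 60000
  = 478401.73 / 60000
  = 7.97 kW


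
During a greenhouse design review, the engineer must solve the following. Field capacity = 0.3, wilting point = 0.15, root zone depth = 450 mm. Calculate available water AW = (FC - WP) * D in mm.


AW = (FC - WP) * D
   = (0.3 - 0.15) * 450
   = 0.15 * 450
   = 67.50 mm


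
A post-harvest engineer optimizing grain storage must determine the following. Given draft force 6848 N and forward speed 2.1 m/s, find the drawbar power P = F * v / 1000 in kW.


P = F * v / 1000
  = 6848 * 2.1 / 1000
  = 14380.80 / 1000
  = 14.38 kW


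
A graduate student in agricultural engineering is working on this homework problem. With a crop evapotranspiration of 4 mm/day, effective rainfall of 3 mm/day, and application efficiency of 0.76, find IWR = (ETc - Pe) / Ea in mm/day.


IWR = (ETc - Pe) / Ea
    = (4 - 3) / 0.76
    = 1 / 0.76
    = 1.32 mm/day


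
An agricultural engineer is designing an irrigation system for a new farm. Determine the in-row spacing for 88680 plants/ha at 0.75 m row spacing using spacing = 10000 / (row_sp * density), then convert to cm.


spacing = 10000 / (row_sp * density)
        = 10000 / (0.75 * 88680)
        = 10000 / 66510
        = 0.15035 m = 15.04 cm


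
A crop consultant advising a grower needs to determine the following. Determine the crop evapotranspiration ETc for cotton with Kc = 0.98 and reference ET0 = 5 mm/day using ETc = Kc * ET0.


ETc = Kc * ET0
    = 0.98 * 5
    = 4.90 mm/day


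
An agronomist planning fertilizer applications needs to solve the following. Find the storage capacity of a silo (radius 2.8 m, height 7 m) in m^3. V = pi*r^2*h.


V = pi * r^2 * h
  = pi * 2.8^2 * 7
  = pi * 7.84 * 7
  = 172.41 m^3


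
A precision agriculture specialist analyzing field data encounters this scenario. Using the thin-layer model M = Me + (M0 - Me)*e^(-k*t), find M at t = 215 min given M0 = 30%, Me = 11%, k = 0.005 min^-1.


M = Me + (M0 - Me) * e^(-k*t)
  = 11 + (30 - 11) * e^(-0.005*215)
  = 11 + 19 * e^(-1.075)
  = 11 + 19 * 0.34130
  = 11 + 6.4847
  = 17.48%


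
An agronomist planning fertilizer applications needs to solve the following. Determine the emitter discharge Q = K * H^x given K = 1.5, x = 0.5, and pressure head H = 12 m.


Q = K * H^x
  = 1.5 * 12^0.5
  = 1.5 * 3.4641
  = 5.20 L/h


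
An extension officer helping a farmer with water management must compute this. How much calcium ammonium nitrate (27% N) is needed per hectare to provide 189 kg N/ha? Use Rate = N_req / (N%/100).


Rate = N_required / (N_content / 100)
     = 189 / (27 / 100)
     = 189 / 0.27
     = 700 kg/ha


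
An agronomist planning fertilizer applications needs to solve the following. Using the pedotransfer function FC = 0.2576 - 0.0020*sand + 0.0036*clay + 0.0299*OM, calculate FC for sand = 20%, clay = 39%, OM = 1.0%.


FC = 0.2576 - 0.0020*20 + 0.0036*39 + 0.0299*1.0
   = 0.2576 - 0.0400 + 0.1404 + 0.0299
   = 0.3879


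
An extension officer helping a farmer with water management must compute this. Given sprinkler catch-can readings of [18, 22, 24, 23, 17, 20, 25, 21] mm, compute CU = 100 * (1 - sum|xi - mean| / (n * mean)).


xbar = 170 / 8 = 21.250
sum|xi - xbar| = 18
CU = 100 * (1 - 18 / (8 * 21.250))
   = 100 * (1 - 0.1059)
   = 89.41%


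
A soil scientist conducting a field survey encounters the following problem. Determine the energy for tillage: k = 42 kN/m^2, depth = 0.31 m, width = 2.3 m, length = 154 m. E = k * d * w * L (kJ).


E = k * d * w * L
  = 42 * 0.31 * 2.3 * 154
  = 4611.68 kJ


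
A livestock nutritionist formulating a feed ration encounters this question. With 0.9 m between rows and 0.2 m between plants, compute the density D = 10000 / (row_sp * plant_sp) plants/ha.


D = 10000 / (row_sp * plant_sp)
  = 10000 / (0.9 * 0.2)
  = 10000 / 0.1800
  = 55555.56 plants/ha


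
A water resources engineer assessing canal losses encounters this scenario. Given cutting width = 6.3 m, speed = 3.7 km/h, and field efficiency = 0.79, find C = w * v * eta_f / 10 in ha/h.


C = w * v * eta_f / 10
  = 6.3 * 3.7 * 0.79 / 10
  = 18.41 / 10
  = 1.84 ha/h


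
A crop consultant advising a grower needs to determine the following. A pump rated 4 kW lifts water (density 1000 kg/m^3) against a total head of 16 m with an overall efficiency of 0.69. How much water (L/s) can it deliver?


Q = (P * 1000 * eta) / (rho * g * H)
  = (4 * 1000 * 0.69) / (1000 * 9.81 * 16)
  = 2760 / 156960
  = 0.01758 m^3/s = 17.58 L/s


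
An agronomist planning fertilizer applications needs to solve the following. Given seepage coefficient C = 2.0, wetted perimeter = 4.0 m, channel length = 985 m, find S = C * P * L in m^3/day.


S = C * P * L
  = 2.0 * 4.0 * 985
  = 7880 m^3/day


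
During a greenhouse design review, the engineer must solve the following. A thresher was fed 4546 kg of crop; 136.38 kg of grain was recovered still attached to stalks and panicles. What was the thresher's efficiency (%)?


eta = (total - unthreshed) / total * 100
    = (4546 - 136.38) / 4546 * 100
    = 4409.62 / 4546 * 100
    = 97%


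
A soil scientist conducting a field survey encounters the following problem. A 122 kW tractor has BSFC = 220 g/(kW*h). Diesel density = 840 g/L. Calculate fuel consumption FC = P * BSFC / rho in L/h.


FC = P * BSFC / rho_fuel
   = 122 * 220 / 840
   = 26840 / 840
   = 31.95 L/h


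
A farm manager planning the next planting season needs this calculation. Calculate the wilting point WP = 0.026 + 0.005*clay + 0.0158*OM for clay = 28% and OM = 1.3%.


WP = 0.026 + 0.005*28 + 0.0158*1.3
   = 0.026 + 0.1400 + 0.0205
   = 0.1865


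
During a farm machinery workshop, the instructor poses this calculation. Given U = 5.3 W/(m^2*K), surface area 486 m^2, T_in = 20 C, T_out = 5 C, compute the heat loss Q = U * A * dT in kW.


dT = 20 - (5) = 15 K
Q = U * A * dT
  = 5.3 * 486 * 15
  = 38637 W = 38.64 kW


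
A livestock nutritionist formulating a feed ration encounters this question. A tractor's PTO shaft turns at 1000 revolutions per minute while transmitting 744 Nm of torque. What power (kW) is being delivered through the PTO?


P = 2*pi*n*T / 60000
  = 2*pi * 1000 * 744 / 60000
  = 4674689.87 / 60000
  = 77.91 kW


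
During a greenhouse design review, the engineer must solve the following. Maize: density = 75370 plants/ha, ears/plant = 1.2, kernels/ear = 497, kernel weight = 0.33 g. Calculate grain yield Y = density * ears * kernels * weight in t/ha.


Y = density * ears * kernels * kw
  = 75370 * 1.2 * 497 * 0.33 g/ha
  = 14833720.44 g/ha
  = 14833.72 kg/ha = 14.83 t/ha


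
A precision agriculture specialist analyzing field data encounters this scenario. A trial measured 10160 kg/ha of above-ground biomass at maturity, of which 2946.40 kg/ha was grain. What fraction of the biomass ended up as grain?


HI = grain_yield / biomass
   = 2946.40 / 10160
   = 0.29


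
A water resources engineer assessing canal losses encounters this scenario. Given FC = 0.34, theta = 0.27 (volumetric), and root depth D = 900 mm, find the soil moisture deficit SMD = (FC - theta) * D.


SMD = (FC - theta) * D
    = (0.34 - 0.27) * 900
    = 0.070 * 900
    = 63 mm


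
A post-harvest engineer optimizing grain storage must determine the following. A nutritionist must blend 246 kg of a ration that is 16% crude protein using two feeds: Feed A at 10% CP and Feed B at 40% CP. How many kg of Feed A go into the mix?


parts_A = CP_b - target = 40 - 16 = 24
parts_B = target - CP_a = 16 - 10 = 6
total_parts = 24 + 6 = 30
Feed A = 246 * 24 / 30 = 196.80 kg
Feed B = 246 * 6 / 30 = 49.20 kg

196.80 kg


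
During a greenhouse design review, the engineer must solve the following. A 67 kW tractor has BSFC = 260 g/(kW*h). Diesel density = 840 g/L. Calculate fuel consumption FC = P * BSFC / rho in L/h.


FC = P * BSFC / rho_fuel
   = 67 * 260 / 840
   = 17420 / 840
   = 20.74 L/h


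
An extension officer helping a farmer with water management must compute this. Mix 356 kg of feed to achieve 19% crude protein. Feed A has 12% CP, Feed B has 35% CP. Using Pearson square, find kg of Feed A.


parts_A = CP_b - target = 35 - 19 = 16
parts_B = target - CP_a = 19 - 12 = 7
total_parts = 16 + 7 = 23
Feed A = 356 * 16 / 23 = 247.65 kg
Feed B = 356 * 7 / 23 = 108.35 kg

247.65 kg


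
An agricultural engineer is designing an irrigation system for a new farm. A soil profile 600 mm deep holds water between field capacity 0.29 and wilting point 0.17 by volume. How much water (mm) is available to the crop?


AW = (FC - WP) * D
   = (0.29 - 0.17) * 600
   = 0.12 * 600
   = 72 mm


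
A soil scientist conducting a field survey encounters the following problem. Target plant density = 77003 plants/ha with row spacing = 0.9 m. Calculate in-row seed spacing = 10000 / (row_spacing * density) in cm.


spacing = 10000 / (row_sp * density)
        = 10000 / (0.9 * 77003)
        = 10000 / 69302.70
        = 0.14429 m = 14.43 cm


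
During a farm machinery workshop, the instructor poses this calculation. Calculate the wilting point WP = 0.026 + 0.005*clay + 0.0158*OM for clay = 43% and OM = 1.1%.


WP = 0.026 + 0.005*43 + 0.0158*1.1
   = 0.026 + 0.2150 + 0.0174
   = 0.2584


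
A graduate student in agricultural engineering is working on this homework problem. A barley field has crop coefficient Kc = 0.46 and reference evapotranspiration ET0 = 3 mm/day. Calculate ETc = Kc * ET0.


ETc = Kc * ET0
    = 0.46 * 3
    = 1.38 mm/day


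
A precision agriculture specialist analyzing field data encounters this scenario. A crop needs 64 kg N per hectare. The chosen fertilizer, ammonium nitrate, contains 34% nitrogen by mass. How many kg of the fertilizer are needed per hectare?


Rate = N_required / (N_content / 100)
     = 64 / (34 / 100)
     = 64 / 0.34
     = 188.24 kg/ha


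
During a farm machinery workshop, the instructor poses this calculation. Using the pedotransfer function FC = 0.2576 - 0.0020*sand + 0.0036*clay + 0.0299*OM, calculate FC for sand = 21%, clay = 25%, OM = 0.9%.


FC = 0.2576 - 0.0020*21 + 0.0036*25 + 0.0299*0.9
   = 0.2576 - 0.0420 + 0.0900 + 0.0269
   = 0.3325


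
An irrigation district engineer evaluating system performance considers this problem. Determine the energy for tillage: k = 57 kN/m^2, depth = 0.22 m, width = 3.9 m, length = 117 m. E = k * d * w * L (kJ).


E = k * d * w * L
  = 57 * 0.22 * 3.9 * 117
  = 5722.00 kJ


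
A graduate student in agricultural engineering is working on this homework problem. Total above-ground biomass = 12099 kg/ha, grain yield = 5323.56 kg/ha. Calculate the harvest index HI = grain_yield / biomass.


HI = grain_yield / biomass
   = 5323.56 / 12099
   = 0.44


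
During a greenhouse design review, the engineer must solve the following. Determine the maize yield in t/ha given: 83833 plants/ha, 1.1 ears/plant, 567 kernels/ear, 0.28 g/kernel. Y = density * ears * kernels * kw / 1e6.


Y = density * ears * kernels * kw
  = 83833 * 1.1 * 567 * 0.28 g/ha
  = 14640259.79 g/ha
  = 14640.26 kg/ha = 14.64 t/ha


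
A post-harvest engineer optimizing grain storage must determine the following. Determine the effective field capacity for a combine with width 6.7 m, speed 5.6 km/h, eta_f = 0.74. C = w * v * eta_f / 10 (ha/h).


C = w * v * eta_f / 10
  = 6.7 * 5.6 * 0.74 / 10
  = 27.76 / 10
  = 2.78 ha/h


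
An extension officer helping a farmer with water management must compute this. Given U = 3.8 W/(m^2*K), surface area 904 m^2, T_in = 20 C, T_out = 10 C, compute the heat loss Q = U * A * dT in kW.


dT = 20 - (10) = 10 K
Q = U * A * dT
  = 3.8 * 904 * 10
  = 34352 W = 34.35 kW


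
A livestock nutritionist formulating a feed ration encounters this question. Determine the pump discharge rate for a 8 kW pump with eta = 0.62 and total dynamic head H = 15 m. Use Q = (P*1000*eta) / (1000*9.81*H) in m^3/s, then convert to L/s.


Q = (P * 1000 * eta) / (rho * g * H)
  = (8 * 1000 * 0.62) / (1000 * 9.81 * 15)
  = 4960 / 147150
  = 0.03371 m^3/s = 33.71 L/s


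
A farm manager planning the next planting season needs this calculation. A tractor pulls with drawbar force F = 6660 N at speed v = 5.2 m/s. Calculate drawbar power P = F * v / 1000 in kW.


P = F * v / 1000
  = 6660 * 5.2 / 1000
  = 34632 / 1000
  = 34.63 kW


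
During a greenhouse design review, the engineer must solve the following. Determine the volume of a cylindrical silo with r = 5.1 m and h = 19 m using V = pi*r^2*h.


V = pi * r^2 * h
  = pi * 5.1^2 * 19
  = pi * 26.01 * 19
  = 1552.54 m^3


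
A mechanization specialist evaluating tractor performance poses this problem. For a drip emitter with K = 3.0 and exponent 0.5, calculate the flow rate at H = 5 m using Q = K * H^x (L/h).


Q = K * H^x
  = 3.0 * 5^0.5
  = 3.0 * 2.2361
  = 6.71 L/h


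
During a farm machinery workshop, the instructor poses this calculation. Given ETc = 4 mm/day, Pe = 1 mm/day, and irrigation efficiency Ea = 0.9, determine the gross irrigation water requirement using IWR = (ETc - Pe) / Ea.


IWR = (ETc - Pe) / Ea
    = (4 - 1) / 0.9
    = 3 / 0.9
    = 3.33 mm/day


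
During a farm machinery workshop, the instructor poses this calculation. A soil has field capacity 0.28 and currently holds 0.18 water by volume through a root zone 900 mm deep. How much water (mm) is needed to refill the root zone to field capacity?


SMD = (FC - theta) * D
    = (0.28 - 0.18) * 900
    = 0.100 * 900
    = 90 mm


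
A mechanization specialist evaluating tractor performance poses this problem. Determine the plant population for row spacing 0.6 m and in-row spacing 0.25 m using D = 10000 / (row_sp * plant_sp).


D = 10000 / (row_sp * plant_sp)
  = 10000 / (0.6 * 0.25)
  = 10000 / 0.1500
  = 66666.67 plants/ha


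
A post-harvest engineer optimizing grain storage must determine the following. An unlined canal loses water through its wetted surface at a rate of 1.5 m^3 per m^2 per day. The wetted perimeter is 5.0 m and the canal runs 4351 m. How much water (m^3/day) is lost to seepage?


S = C * P * L
  = 1.5 * 5.0 * 4351
  = 32632.50 m^3/day


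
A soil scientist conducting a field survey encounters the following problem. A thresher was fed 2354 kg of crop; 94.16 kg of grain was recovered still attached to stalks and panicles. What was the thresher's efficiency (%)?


eta = (total - unthreshed) / total * 100
    = (2354 - 94.16) / 2354 * 100
    = 2259.84 / 2354 * 100
    = 96%


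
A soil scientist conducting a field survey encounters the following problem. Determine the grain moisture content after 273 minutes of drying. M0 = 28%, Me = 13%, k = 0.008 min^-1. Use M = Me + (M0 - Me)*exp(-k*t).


M = Me + (M0 - Me) * e^(-k*t)
  = 13 + (28 - 13) * e^(-0.008*273)
  = 13 + 15 * e^(-2.184)
  = 13 + 15 * 0.11259
  = 13 + 1.6889
  = 14.69%


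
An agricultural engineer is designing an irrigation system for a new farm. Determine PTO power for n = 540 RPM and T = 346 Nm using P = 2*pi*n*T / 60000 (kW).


P = 2*pi*n*T / 60000
  = 2*pi * 540 * 346 / 60000
  = 1173950.34 / 60000
  = 19.57 kW


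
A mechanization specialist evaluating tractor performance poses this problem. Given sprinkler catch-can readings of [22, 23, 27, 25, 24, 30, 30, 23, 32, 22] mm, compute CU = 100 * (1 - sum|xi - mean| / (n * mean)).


xbar = 258 / 10 = 25.800
sum|xi - xbar| = 31.600
CU = 100 * (1 - 31.600 / (10 * 25.800))
   = 100 * (1 - 0.1225)
   = 87.75%


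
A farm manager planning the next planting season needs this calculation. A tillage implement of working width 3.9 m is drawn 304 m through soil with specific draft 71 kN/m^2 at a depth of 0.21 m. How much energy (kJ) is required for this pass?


E = k * d * w * L
  = 71 * 0.21 * 3.9 * 304
  = 17677.30 kJ


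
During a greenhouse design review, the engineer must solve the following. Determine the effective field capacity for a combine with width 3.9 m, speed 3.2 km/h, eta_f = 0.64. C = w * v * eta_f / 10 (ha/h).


C = w * v * eta_f / 10
  = 3.9 * 3.2 * 0.64 / 10
  = 7.99 / 10
  = 0.80 ha/h


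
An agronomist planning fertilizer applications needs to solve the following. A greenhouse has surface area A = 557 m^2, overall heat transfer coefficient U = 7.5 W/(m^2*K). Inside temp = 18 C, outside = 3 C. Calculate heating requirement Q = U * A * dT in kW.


dT = 18 - (3) = 15 K
Q = U * A * dT
  = 7.5 * 557 * 15
  = 62662.50 W = 62.66 kW


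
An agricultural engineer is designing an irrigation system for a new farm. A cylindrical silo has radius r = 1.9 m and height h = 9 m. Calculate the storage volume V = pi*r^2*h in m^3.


V = pi * r^2 * h
  = pi * 1.9^2 * 9
  = pi * 3.61 * 9
  = 102.07 m^3


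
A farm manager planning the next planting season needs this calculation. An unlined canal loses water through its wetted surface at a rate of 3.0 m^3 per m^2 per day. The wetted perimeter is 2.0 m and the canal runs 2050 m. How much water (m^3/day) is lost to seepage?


S = C * P * L
  = 3.0 * 2.0 * 2050
  = 12300 m^3/day
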